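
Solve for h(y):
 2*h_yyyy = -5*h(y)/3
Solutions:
 h(y) = (C1*sin(10^(1/4)*3^(3/4)*y/6) + C2*cos(10^(1/4)*3^(3/4)*y/6))*exp(-10^(1/4)*3^(3/4)*y/6) + (C3*sin(10^(1/4)*3^(3/4)*y/6) + C4*cos(10^(1/4)*3^(3/4)*y/6))*exp(10^(1/4)*3^(3/4)*y/6)


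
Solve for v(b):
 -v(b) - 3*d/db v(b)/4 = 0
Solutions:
 v(b) = C1*exp(-4*b/3)


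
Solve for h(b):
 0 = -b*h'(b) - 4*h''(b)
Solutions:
 h(b) = C1 + C2*erf(sqrt(2)*b/4)


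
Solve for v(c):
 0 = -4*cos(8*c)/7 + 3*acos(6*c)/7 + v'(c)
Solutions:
 v(c) = C1 - 3*c*acos(6*c)/7 + sqrt(1 - 36*c^2)/14 + sin(8*c)/14


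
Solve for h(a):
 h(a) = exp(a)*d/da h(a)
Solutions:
 h(a) = C1*exp(-exp(-a))


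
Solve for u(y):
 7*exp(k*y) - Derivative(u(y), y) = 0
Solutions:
 u(y) = C1 + 7*exp(k*y)/k


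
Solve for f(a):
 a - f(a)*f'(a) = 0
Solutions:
 f(a) = -sqrt(C1 + a^2)
 f(a) = sqrt(C1 + a^2)


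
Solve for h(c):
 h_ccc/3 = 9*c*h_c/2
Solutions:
 h(c) = C1 + Integral(C2*airyai(3*2^(2/3)*c/2) + C3*airybi(3*2^(2/3)*c/2), c)


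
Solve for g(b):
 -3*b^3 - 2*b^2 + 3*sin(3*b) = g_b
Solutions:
 g(b) = C1 - 3*b^4/4 - 2*b^3/3 - cos(3*b)


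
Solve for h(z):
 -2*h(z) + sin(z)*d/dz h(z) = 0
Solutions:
 h(z) = C1*(cos(z) - 1)/(cos(z) + 1)


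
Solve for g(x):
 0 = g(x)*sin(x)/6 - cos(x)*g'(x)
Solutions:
 g(x) = C1/cos(x)^(1/6)


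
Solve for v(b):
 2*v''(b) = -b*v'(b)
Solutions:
 v(b) = C1 + C2*erf(b/2)


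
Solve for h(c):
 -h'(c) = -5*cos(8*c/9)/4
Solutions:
 h(c) = C1 + 45*sin(8*c/9)/32


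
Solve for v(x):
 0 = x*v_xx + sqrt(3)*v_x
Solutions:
 v(x) = C1 + C2*x^(1 - sqrt(3))


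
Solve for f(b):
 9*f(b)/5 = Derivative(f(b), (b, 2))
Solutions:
 f(b) = C1*exp(-3*sqrt(5)*b/5) + C2*exp(3*sqrt(5)*b/5)


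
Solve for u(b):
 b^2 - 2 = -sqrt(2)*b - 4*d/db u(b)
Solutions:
 u(b) = C1 - b^3/12 - sqrt(2)*b^2/8 + b/2


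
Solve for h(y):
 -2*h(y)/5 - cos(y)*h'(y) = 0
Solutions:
 h(y) = C1*(sin(y) - 1)^(1/5)/(sin(y) + 1)^(1/5)


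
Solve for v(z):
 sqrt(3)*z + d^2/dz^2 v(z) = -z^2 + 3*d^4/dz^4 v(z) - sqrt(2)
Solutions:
 v(z) = C1 + C2*z + C3*exp(-sqrt(3)*z/3) + C4*exp(sqrt(3)*z/3) - z^4/12 - sqrt(3)*z^3/6 + z^2*(-3 - sqrt(2)/2)


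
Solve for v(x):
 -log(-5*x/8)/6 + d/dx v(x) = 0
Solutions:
 v(x) = C1 + x*log(-x)/6 + x*(-3*log(2) - 1 + log(5))/6


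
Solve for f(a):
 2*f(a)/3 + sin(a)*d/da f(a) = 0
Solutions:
 f(a) = C1*(cos(a) + 1)^(1/3)/(cos(a) - 1)^(1/3)


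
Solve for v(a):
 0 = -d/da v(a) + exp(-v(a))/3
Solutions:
 v(a) = log(C1 + a/3)


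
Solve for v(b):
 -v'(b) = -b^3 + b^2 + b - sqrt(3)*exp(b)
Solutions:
 v(b) = C1 + b^4/4 - b^3/3 - b^2/2 + sqrt(3)*exp(b)


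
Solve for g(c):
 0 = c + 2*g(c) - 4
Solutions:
 g(c) = 2 - c/2


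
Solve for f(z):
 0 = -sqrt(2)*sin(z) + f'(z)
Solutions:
 f(z) = C1 - sqrt(2)*cos(z)


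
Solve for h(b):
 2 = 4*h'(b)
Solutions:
 h(b) = C1 + b/2


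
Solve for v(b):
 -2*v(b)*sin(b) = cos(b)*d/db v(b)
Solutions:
 v(b) = C1*cos(b)^2


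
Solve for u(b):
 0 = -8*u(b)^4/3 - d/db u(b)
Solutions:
 u(b) = (-1 - sqrt(3)*I)*(1/(C1 + 8*b))^(1/3)/2
 u(b) = (-1 + sqrt(3)*I)*(1/(C1 + 8*b))^(1/3)/2
 u(b) = (1/(C1 + 8*b))^(1/3)


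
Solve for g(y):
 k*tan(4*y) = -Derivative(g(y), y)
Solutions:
 g(y) = C1 + k*log(cos(4*y))/4


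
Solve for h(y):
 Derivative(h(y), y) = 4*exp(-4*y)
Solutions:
 h(y) = C1 - exp(-4*y)


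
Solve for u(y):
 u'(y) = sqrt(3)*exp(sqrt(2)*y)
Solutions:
 u(y) = C1 + sqrt(6)*exp(sqrt(2)*y)/2


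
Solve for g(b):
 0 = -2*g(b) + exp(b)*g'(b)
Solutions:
 g(b) = C1*exp(-2*exp(-b))


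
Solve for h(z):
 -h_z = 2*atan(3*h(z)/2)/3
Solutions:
 Integral(1/atan(3*_y/2), (_y, h(z))) = C1 - 2*z/3


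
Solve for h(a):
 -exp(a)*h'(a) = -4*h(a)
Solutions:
 h(a) = C1*exp(-4*exp(-a))


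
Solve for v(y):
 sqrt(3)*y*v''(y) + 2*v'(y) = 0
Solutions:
 v(y) = C1 + C2*y^(1 - 2*sqrt(3)/3)


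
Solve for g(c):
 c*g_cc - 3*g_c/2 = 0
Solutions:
 g(c) = C1 + C2*c^(5/2)


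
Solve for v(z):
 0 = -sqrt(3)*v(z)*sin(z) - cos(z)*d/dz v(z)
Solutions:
 v(z) = C1*cos(z)^(sqrt(3))


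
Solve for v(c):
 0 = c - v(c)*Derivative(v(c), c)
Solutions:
 v(c) = -sqrt(C1 + c^2)
 v(c) = sqrt(C1 + c^2)


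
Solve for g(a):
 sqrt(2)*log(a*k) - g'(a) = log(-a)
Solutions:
 g(a) = C1 + a*(sqrt(2)*log(-k) - sqrt(2) + 1) - a*(1 - sqrt(2))*log(-a)


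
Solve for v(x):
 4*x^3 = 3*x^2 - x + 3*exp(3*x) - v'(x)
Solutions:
 v(x) = C1 - x^4 + x^3 - x^2/2 + exp(3*x)


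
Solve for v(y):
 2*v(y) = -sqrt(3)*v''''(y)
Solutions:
 v(y) = (C1*sin(2^(3/4)*3^(7/8)*y/6) + C2*cos(2^(3/4)*3^(7/8)*y/6))*exp(-2^(3/4)*3^(7/8)*y/6) + (C3*sin(2^(3/4)*3^(7/8)*y/6) + C4*cos(2^(3/4)*3^(7/8)*y/6))*exp(2^(3/4)*3^(7/8)*y/6)


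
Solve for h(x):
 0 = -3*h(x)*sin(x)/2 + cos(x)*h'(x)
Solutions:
 h(x) = C1/cos(x)^(3/2)


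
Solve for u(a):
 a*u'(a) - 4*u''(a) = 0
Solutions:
 u(a) = C1 + C2*erfi(sqrt(2)*a/4)


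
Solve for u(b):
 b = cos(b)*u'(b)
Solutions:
 u(b) = C1 + Integral(b/cos(b), b)


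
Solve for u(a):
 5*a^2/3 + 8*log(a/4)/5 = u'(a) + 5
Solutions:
 u(a) = C1 + 5*a^3/9 + 8*a*log(a)/5 - 33*a/5 - 16*a*log(2)/5


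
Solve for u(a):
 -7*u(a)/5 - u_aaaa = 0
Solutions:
 u(a) = (C1*sin(sqrt(2)*5^(3/4)*7^(1/4)*a/10) + C2*cos(sqrt(2)*5^(3/4)*7^(1/4)*a/10))*exp(-sqrt(2)*5^(3/4)*7^(1/4)*a/10) + (C3*sin(sqrt(2)*5^(3/4)*7^(1/4)*a/10) + C4*cos(sqrt(2)*5^(3/4)*7^(1/4)*a/10))*exp(sqrt(2)*5^(3/4)*7^(1/4)*a/10)


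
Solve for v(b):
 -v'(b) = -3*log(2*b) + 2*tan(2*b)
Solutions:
 v(b) = C1 + 3*b*log(b) - 3*b + 3*b*log(2) + log(cos(2*b))


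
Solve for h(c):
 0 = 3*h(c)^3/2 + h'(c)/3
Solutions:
 h(c) = -sqrt(-1/(C1 - 9*c))
 h(c) = sqrt(-1/(C1 - 9*c))


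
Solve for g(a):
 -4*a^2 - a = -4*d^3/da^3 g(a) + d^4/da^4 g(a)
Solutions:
 g(a) = C1 + C2*a + C3*a^2 + C4*exp(4*a) + a^5/60 + a^4/32 + a^3/32


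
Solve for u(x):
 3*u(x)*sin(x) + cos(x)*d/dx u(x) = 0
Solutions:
 u(x) = C1*cos(x)^3


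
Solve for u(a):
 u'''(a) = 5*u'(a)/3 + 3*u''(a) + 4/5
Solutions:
 u(a) = C1 + C2*exp(a*(9 - sqrt(141))/6) + C3*exp(a*(9 + sqrt(141))/6) - 12*a/25


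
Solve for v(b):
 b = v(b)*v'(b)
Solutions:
 v(b) = -sqrt(C1 + b^2)
 v(b) = sqrt(C1 + b^2)


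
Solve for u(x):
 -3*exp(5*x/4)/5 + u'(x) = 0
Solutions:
 u(x) = C1 + 12*exp(5*x/4)/25


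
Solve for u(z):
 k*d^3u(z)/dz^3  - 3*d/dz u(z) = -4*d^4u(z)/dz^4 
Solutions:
 u(z) = C1 + C2*exp(-z*(k^2/(k^3 + sqrt(-k^6 + (k^3 - 648)^2) - 648)^(1/3) + k + (k^3 + sqrt(-k^6 + (k^3 - 648)^2) - 648)^(1/3))/12) + C3*exp(z*(-4*k^2/((-1 + sqrt(3)*I)*(k^3 + sqrt(-k^6 + (k^3 - 648)^2) - 648)^(1/3)) - 2*k + (k^3 + sqrt(-k^6 + (k^3 - 648)^2) - 648)^(1/3) - sqrt(3)*I*(k^3 + sqrt(-k^6 + (k^3 - 648)^2) - 648)^(1/3))/24) + C4*exp(z*(4*k^2/((1 + sqrt(3)*I)*(k^3 + sqrt(-k^6 + (k^3 - 648)^2) - 648)^(1/3)) - 2*k + (k^3 + sqrt(-k^6 + (k^3 - 648)^2) - 648)^(1/3) + sqrt(3)*I*(k^3 + sqrt(-k^6 + (k^3 - 648)^2) - 648)^(1/3))/24)


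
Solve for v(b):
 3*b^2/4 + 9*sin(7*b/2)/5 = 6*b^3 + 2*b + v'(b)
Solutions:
 v(b) = C1 - 3*b^4/2 + b^3/4 - b^2 - 18*cos(7*b/2)/35


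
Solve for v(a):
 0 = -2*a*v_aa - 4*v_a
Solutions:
 v(a) = C1 + C2/a


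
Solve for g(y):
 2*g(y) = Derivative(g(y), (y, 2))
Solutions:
 g(y) = C1*exp(-sqrt(2)*y) + C2*exp(sqrt(2)*y)


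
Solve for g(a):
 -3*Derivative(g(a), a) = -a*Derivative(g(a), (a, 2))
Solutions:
 g(a) = C1 + C2*a^4


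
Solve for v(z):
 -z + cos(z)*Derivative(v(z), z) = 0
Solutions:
 v(z) = C1 + Integral(z/cos(z), z)


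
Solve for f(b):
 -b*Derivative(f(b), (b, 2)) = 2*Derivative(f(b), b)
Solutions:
 f(b) = C1 + C2/b


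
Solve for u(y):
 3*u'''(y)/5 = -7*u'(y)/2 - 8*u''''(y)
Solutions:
 u(y) = C1 + C2*exp(y*(-2 + (20*sqrt(490070) + 14001)^(-1/3) + (20*sqrt(490070) + 14001)^(1/3))/80)*sin(sqrt(3)*y*(-(20*sqrt(490070) + 14001)^(1/3) + (20*sqrt(490070) + 14001)^(-1/3))/80) + C3*exp(y*(-2 + (20*sqrt(490070) + 14001)^(-1/3) + (20*sqrt(490070) + 14001)^(1/3))/80)*cos(sqrt(3)*y*(-(20*sqrt(490070) + 14001)^(1/3) + (20*sqrt(490070) + 14001)^(-1/3))/80) + C4*exp(-y*((20*sqrt(490070) + 14001)^(-1/3) + 1 + (20*sqrt(490070) + 14001)^(1/3))/40)


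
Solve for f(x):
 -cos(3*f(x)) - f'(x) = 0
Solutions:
 f(x) = -asin((C1 + exp(6*x))/(C1 - exp(6*x)))/3 + pi/3
 f(x) = asin((C1 + exp(6*x))/(C1 - exp(6*x)))/3


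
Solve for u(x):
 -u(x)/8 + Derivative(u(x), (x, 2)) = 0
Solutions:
 u(x) = C1*exp(-sqrt(2)*x/4) + C2*exp(sqrt(2)*x/4)


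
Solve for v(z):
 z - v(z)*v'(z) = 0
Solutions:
 v(z) = -sqrt(C1 + z^2)
 v(z) = sqrt(C1 + z^2)


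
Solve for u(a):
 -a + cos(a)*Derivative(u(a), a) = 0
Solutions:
 u(a) = C1 + Integral(a/cos(a), a)


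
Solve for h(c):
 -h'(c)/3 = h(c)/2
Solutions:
 h(c) = C1*exp(-3*c/2)


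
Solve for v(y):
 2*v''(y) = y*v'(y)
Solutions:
 v(y) = C1 + C2*erfi(y/2)


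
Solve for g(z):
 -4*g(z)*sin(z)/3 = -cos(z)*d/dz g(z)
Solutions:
 g(z) = C1/cos(z)^(4/3)


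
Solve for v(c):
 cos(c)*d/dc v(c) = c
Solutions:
 v(c) = C1 + Integral(c/cos(c), c)


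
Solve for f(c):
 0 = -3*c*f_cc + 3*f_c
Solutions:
 f(c) = C1 + C2*c^2


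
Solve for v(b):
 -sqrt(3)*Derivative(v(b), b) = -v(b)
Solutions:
 v(b) = C1*exp(sqrt(3)*b/3)


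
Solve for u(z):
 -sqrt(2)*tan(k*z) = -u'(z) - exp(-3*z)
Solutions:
 u(z) = C1 - Piecewise((-exp(-3*z)/3 - sqrt(2)*log(tan(k*z)^2 + 1)/(2*k), Ne(k, 0)), (-exp(-3*z)/3, True))


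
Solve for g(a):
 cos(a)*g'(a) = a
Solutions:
 g(a) = C1 + Integral(a/cos(a), a)


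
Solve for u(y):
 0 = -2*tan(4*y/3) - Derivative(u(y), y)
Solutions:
 u(y) = C1 + 3*log(cos(4*y/3))/2


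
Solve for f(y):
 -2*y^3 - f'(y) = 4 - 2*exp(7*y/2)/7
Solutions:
 f(y) = C1 - y^4/2 - 4*y + 4*exp(7*y/2)/49


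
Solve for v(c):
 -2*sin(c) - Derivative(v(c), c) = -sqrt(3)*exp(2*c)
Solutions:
 v(c) = C1 + sqrt(3)*exp(2*c)/2 + 2*cos(c)


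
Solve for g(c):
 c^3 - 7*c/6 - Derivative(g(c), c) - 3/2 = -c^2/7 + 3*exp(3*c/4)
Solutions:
 g(c) = C1 + c^4/4 + c^3/21 - 7*c^2/12 - 3*c/2 - 4*exp(3*c/4)


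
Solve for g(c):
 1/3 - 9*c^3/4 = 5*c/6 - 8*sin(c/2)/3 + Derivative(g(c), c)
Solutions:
 g(c) = C1 - 9*c^4/16 - 5*c^2/12 + c/3 - 16*cos(c/2)/3


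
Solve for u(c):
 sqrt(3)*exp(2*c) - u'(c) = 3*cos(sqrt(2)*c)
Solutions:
 u(c) = C1 + sqrt(3)*exp(2*c)/2 - 3*sqrt(2)*sin(sqrt(2)*c)/2


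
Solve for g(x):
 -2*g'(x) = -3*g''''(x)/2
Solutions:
 g(x) = C1 + C4*exp(6^(2/3)*x/3) + (C2*sin(2^(2/3)*3^(1/6)*x/2) + C3*cos(2^(2/3)*3^(1/6)*x/2))*exp(-6^(2/3)*x/6)


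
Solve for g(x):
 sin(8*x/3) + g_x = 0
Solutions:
 g(x) = C1 + 3*cos(8*x/3)/8


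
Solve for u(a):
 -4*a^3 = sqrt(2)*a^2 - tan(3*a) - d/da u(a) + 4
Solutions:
 u(a) = C1 + a^4 + sqrt(2)*a^3/3 + 4*a + log(cos(3*a))/3


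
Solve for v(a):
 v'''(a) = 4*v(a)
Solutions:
 v(a) = C3*exp(2^(2/3)*a) + (C1*sin(2^(2/3)*sqrt(3)*a/2) + C2*cos(2^(2/3)*sqrt(3)*a/2))*exp(-2^(2/3)*a/2)


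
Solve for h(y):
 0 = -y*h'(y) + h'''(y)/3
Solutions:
 h(y) = C1 + Integral(C2*airyai(3^(1/3)*y) + C3*airybi(3^(1/3)*y), y)


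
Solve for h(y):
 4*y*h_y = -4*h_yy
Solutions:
 h(y) = C1 + C2*erf(sqrt(2)*y/2)


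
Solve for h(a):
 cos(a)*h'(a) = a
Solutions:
 h(a) = C1 + Integral(a/cos(a), a)


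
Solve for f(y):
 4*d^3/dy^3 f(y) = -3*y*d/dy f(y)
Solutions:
 f(y) = C1 + Integral(C2*airyai(-6^(1/3)*y/2) + C3*airybi(-6^(1/3)*y/2), y)


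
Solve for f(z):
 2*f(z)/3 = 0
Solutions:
 f(z) = 0


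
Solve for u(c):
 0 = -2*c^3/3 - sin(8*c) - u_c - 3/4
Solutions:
 u(c) = C1 - c^4/6 - 3*c/4 + cos(8*c)/8


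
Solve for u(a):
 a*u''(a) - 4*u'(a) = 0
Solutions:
 u(a) = C1 + C2*a^5


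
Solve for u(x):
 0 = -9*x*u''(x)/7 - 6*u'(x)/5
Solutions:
 u(x) = C1 + C2*x^(1/15)


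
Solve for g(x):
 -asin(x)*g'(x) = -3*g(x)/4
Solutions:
 g(x) = C1*exp(3*Integral(1/asin(x), x)/4)


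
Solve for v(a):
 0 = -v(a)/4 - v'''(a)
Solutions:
 v(a) = C3*exp(-2^(1/3)*a/2) + (C1*sin(2^(1/3)*sqrt(3)*a/4) + C2*cos(2^(1/3)*sqrt(3)*a/4))*exp(2^(1/3)*a/4)


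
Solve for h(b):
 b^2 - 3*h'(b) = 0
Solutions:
 h(b) = C1 + b^3/9


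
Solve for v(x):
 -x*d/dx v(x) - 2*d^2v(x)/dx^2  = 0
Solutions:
 v(x) = C1 + C2*erf(x/2)


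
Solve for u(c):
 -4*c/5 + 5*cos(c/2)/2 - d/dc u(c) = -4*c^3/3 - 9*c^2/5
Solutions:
 u(c) = C1 + c^4/3 + 3*c^3/5 - 2*c^2/5 + 5*sin(c/2)


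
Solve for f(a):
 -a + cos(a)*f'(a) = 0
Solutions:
 f(a) = C1 + Integral(a/cos(a), a)


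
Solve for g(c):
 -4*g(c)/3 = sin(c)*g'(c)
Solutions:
 g(c) = C1*(cos(c) + 1)^(2/3)/(cos(c) - 1)^(2/3)


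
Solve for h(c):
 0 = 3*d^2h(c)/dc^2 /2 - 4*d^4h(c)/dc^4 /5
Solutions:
 h(c) = C1 + C2*c + C3*exp(-sqrt(30)*c/4) + C4*exp(sqrt(30)*c/4)


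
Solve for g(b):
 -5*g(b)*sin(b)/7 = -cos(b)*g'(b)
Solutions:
 g(b) = C1/cos(b)^(5/7)


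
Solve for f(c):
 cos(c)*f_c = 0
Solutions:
 f(c) = C1


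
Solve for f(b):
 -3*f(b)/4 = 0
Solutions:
 f(b) = 0


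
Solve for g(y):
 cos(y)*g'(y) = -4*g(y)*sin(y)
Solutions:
 g(y) = C1*cos(y)^4


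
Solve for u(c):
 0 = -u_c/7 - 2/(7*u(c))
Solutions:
 u(c) = -sqrt(C1 - 4*c)
 u(c) = sqrt(C1 - 4*c)


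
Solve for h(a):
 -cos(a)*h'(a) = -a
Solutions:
 h(a) = C1 + Integral(a/cos(a), a)


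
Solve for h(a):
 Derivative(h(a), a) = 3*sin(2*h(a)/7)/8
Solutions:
 -3*a/8 + 7*log(cos(2*h(a)/7) - 1)/4 - 7*log(cos(2*h(a)/7) + 1)/4 = C1


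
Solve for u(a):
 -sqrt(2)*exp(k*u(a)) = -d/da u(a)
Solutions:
 u(a) = Piecewise((log(-1/(C1*k + sqrt(2)*a*k))/k, Ne(k, 0)), (nan, True))
 u(a) = Piecewise((C1 + sqrt(2)*a, Eq(k, 0)), (nan, True))


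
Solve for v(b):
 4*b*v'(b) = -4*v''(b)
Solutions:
 v(b) = C1 + C2*erf(sqrt(2)*b/2)


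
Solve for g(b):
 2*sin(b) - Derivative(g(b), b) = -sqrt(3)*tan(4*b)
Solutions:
 g(b) = C1 - sqrt(3)*log(cos(4*b))/4 - 2*cos(b)


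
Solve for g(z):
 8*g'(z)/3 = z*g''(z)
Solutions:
 g(z) = C1 + C2*z^(11/3)


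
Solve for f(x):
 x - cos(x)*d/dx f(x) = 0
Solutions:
 f(x) = C1 + Integral(x/cos(x), x)


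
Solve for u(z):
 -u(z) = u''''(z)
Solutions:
 u(z) = (C1*sin(sqrt(2)*z/2) + C2*cos(sqrt(2)*z/2))*exp(-sqrt(2)*z/2) + (C3*sin(sqrt(2)*z/2) + C4*cos(sqrt(2)*z/2))*exp(sqrt(2)*z/2)


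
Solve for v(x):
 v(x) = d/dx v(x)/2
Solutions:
 v(x) = C1*exp(2*x)


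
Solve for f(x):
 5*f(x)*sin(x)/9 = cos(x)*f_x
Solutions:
 f(x) = C1/cos(x)^(5/9)


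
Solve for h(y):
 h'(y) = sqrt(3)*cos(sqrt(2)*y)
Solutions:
 h(y) = C1 + sqrt(6)*sin(sqrt(2)*y)/2


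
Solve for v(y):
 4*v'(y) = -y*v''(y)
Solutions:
 v(y) = C1 + C2/y^3


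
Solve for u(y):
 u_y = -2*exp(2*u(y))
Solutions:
 u(y) = log(-sqrt(-1/(C1 - 2*y))) - log(2)/2
 u(y) = log(-1/(C1 - 2*y))/2 - log(2)/2


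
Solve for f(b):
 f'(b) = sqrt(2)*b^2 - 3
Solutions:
 f(b) = C1 + sqrt(2)*b^3/3 - 3*b


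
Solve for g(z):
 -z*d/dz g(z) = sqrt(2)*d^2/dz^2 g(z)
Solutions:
 g(z) = C1 + C2*erf(2^(1/4)*z/2)


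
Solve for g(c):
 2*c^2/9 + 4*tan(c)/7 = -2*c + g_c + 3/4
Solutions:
 g(c) = C1 + 2*c^3/27 + c^2 - 3*c/4 - 4*log(cos(c))/7


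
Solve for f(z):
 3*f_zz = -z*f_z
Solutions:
 f(z) = C1 + C2*erf(sqrt(6)*z/6)


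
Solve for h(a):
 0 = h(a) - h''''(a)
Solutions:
 h(a) = C1*exp(-a) + C2*exp(a) + C3*sin(a) + C4*cos(a)


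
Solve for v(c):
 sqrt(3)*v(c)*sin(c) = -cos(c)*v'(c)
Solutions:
 v(c) = C1*cos(c)^(sqrt(3))


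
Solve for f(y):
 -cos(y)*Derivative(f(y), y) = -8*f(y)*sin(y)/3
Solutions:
 f(y) = C1/cos(y)^(8/3)


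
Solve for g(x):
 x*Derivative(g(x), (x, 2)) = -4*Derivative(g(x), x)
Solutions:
 g(x) = C1 + C2/x^3


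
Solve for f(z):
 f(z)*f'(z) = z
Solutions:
 f(z) = -sqrt(C1 + z^2)
 f(z) = sqrt(C1 + z^2)


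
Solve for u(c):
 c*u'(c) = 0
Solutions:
 u(c) = C1


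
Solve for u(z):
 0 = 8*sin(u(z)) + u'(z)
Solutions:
 u(z) = -acos((-C1 - exp(16*z))/(C1 - exp(16*z))) + 2*pi
 u(z) = acos((-C1 - exp(16*z))/(C1 - exp(16*z)))


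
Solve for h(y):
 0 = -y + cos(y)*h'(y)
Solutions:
 h(y) = C1 + Integral(y/cos(y), y)


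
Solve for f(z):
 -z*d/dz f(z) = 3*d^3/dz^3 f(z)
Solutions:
 f(z) = C1 + Integral(C2*airyai(-3^(2/3)*z/3) + C3*airybi(-3^(2/3)*z/3), z)


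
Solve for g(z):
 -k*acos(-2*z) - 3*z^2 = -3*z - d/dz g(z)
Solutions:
 g(z) = C1 + k*(z*acos(-2*z) + sqrt(1 - 4*z^2)/2) + z^3 - 3*z^2/2


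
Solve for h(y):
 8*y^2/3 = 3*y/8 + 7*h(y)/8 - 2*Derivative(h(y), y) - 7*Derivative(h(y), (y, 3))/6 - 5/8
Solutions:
 h(y) = C1*exp(7^(1/3)*y*(-(147 + sqrt(50281))^(1/3) + 16*7^(1/3)/(147 + sqrt(50281))^(1/3))/28)*sin(sqrt(3)*7^(1/3)*y*(16*7^(1/3)/(147 + sqrt(50281))^(1/3) + (147 + sqrt(50281))^(1/3))/28) + C2*exp(7^(1/3)*y*(-(147 + sqrt(50281))^(1/3) + 16*7^(1/3)/(147 + sqrt(50281))^(1/3))/28)*cos(sqrt(3)*7^(1/3)*y*(16*7^(1/3)/(147 + sqrt(50281))^(1/3) + (147 + sqrt(50281))^(1/3))/28) + C3*exp(-7^(1/3)*y*(-(147 + sqrt(50281))^(1/3) + 16*7^(1/3)/(147 + sqrt(50281))^(1/3))/14) + 64*y^2/21 + 1985*y/147 + 32495/1029


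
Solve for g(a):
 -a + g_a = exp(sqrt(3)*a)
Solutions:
 g(a) = C1 + a^2/2 + sqrt(3)*exp(sqrt(3)*a)/3


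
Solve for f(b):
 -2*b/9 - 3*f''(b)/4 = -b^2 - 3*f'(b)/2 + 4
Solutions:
 f(b) = C1 + C2*exp(2*b) - 2*b^3/9 - 7*b^2/27 + 65*b/27


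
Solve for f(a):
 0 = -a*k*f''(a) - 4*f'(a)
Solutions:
 f(a) = C1 + a^(((re(k) - 4)*re(k) + im(k)^2)/(re(k)^2 + im(k)^2))*(C2*sin(4*log(a)*Abs(im(k))/(re(k)^2 + im(k)^2)) + C3*cos(4*log(a)*im(k)/(re(k)^2 + im(k)^2)))


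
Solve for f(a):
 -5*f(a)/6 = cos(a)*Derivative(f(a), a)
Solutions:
 f(a) = C1*(sin(a) - 1)^(5/12)/(sin(a) + 1)^(5/12)


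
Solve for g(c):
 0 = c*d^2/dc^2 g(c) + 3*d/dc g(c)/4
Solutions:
 g(c) = C1 + C2*c^(1/4)


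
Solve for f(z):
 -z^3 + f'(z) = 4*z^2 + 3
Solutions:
 f(z) = C1 + z^4/4 + 4*z^3/3 + 3*z


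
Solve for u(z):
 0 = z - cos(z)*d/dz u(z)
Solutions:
 u(z) = C1 + Integral(z/cos(z), z)


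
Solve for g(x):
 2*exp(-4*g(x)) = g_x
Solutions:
 g(x) = log(-I*(C1 + 8*x)^(1/4))
 g(x) = log(I*(C1 + 8*x)^(1/4))
 g(x) = log(-(C1 + 8*x)^(1/4))
 g(x) = log(C1 + 8*x)/4


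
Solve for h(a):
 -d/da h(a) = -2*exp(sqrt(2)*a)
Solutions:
 h(a) = C1 + sqrt(2)*exp(sqrt(2)*a)


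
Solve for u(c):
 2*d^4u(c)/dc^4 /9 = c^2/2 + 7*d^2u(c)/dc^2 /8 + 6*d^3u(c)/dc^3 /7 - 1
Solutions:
 u(c) = C1 + C2*c + C3*exp(3*c*(18 - sqrt(667))/28) + C4*exp(3*c*(18 + sqrt(667))/28) - c^4/21 + 64*c^3/343 - 18460*c^2/151263


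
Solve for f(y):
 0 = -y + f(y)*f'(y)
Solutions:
 f(y) = -sqrt(C1 + y^2)
 f(y) = sqrt(C1 + y^2)


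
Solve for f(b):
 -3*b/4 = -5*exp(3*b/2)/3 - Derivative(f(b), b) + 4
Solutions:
 f(b) = C1 + 3*b^2/8 + 4*b - 10*exp(3*b/2)/9


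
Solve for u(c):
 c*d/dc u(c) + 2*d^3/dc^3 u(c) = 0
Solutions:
 u(c) = C1 + Integral(C2*airyai(-2^(2/3)*c/2) + C3*airybi(-2^(2/3)*c/2), c)


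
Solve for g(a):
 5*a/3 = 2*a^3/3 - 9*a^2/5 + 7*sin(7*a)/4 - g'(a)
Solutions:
 g(a) = C1 + a^4/6 - 3*a^3/5 - 5*a^2/6 - cos(7*a)/4


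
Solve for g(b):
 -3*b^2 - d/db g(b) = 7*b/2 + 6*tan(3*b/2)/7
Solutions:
 g(b) = C1 - b^3 - 7*b^2/4 + 4*log(cos(3*b/2))/7


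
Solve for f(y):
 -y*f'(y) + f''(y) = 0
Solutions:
 f(y) = C1 + C2*erfi(sqrt(2)*y/2)


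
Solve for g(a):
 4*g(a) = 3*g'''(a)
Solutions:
 g(a) = C3*exp(6^(2/3)*a/3) + (C1*sin(2^(2/3)*3^(1/6)*a/2) + C2*cos(2^(2/3)*3^(1/6)*a/2))*exp(-6^(2/3)*a/6)


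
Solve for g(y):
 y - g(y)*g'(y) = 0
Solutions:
 g(y) = -sqrt(C1 + y^2)
 g(y) = sqrt(C1 + y^2)


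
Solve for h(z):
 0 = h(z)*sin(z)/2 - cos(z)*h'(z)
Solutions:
 h(z) = C1/sqrt(cos(z))


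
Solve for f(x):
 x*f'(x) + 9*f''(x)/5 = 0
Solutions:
 f(x) = C1 + C2*erf(sqrt(10)*x/6)


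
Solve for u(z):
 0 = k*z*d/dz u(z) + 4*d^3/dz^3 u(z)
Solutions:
 u(z) = C1 + Integral(C2*airyai(2^(1/3)*z*(-k)^(1/3)/2) + C3*airybi(2^(1/3)*z*(-k)^(1/3)/2), z)


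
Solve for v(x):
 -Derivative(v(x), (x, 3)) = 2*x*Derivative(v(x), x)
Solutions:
 v(x) = C1 + Integral(C2*airyai(-2^(1/3)*x) + C3*airybi(-2^(1/3)*x), x)


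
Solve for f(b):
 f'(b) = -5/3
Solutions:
 f(b) = C1 - 5*b/3


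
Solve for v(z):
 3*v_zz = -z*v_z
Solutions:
 v(z) = C1 + C2*erf(sqrt(6)*z/6)


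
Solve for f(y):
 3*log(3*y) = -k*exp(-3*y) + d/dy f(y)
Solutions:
 f(y) = C1 - k*exp(-3*y)/3 + 3*y*log(y) + 3*y*(-1 + log(3))


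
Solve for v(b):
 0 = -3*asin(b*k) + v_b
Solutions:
 v(b) = C1 + 3*Piecewise((b*asin(b*k) + sqrt(-b^2*k^2 + 1)/k, Ne(k, 0)), (0, True))


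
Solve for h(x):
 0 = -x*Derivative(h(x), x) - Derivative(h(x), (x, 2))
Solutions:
 h(x) = C1 + C2*erf(sqrt(2)*x/2)


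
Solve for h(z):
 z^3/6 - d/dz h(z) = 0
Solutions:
 h(z) = C1 + z^4/24


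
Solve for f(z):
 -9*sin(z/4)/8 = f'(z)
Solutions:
 f(z) = C1 + 9*cos(z/4)/2


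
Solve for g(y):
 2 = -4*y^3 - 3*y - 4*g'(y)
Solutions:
 g(y) = C1 - y^4/4 - 3*y^2/8 - y/2


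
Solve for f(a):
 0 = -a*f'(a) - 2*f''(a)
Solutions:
 f(a) = C1 + C2*erf(a/2)


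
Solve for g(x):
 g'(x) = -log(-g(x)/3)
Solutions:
 Integral(1/(log(-_y) - log(3)), (_y, g(x))) = C1 - x


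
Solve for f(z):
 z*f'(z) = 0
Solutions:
 f(z) = C1


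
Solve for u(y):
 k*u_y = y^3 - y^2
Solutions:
 u(y) = C1 + y^4/(4*k) - y^3/(3*k)


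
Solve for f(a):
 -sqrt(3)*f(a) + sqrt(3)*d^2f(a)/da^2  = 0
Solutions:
 f(a) = C1*exp(-a) + C2*exp(a)


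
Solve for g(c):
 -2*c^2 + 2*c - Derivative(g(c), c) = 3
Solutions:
 g(c) = C1 - 2*c^3/3 + c^2 - 3*c


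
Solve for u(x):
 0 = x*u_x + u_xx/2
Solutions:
 u(x) = C1 + C2*erf(x)


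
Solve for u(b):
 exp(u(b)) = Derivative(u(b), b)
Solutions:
 u(b) = log(-1/(C1 + b))


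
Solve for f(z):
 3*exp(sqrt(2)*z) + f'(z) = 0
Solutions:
 f(z) = C1 - 3*sqrt(2)*exp(sqrt(2)*z)/2


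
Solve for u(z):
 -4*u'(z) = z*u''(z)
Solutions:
 u(z) = C1 + C2/z^3


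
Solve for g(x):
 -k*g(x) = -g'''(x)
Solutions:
 g(x) = C1*exp(k^(1/3)*x) + C2*exp(k^(1/3)*x*(-1 + sqrt(3)*I)/2) + C3*exp(-k^(1/3)*x*(1 + sqrt(3)*I)/2)


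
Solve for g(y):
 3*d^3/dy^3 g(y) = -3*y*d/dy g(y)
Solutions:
 g(y) = C1 + Integral(C2*airyai(-y) + C3*airybi(-y), y)


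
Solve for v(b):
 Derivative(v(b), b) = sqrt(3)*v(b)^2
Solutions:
 v(b) = -1/(C1 + sqrt(3)*b)


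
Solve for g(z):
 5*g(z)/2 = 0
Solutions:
 g(z) = 0


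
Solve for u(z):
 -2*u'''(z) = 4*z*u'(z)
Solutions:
 u(z) = C1 + Integral(C2*airyai(-2^(1/3)*z) + C3*airybi(-2^(1/3)*z), z)


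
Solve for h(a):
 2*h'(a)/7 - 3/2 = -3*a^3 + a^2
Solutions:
 h(a) = C1 - 21*a^4/8 + 7*a^3/6 + 21*a/4


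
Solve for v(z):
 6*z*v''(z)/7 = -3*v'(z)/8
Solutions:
 v(z) = C1 + C2*z^(9/16)


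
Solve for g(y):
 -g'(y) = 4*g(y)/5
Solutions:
 g(y) = C1*exp(-4*y/5)


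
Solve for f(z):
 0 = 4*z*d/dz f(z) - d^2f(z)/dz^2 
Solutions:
 f(z) = C1 + C2*erfi(sqrt(2)*z)


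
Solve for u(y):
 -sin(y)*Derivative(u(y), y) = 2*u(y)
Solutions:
 u(y) = C1*(cos(y) + 1)/(cos(y) - 1)


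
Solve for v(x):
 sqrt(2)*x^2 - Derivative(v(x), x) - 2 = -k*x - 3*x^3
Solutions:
 v(x) = C1 + k*x^2/2 + 3*x^4/4 + sqrt(2)*x^3/3 - 2*x


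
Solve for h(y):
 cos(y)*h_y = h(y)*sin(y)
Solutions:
 h(y) = C1/cos(y)


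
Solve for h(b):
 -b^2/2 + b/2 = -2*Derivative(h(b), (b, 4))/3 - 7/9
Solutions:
 h(b) = C1 + C2*b + C3*b^2 + C4*b^3 + b^6/480 - b^5/160 - 7*b^4/144


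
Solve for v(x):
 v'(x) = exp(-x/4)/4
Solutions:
 v(x) = C1 - 1/exp(x)^(1/4)


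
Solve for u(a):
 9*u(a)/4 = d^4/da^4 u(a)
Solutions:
 u(a) = C1*exp(-sqrt(6)*a/2) + C2*exp(sqrt(6)*a/2) + C3*sin(sqrt(6)*a/2) + C4*cos(sqrt(6)*a/2)


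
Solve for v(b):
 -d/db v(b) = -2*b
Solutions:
 v(b) = C1 + b^2


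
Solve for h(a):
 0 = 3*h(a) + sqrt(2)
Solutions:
 h(a) = -sqrt(2)/3


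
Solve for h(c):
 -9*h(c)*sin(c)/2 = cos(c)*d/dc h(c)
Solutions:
 h(c) = C1*cos(c)^(9/2)


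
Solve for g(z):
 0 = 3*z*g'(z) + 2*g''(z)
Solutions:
 g(z) = C1 + C2*erf(sqrt(3)*z/2)


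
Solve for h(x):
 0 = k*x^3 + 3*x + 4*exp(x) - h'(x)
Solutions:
 h(x) = C1 + k*x^4/4 + 3*x^2/2 + 4*exp(x)


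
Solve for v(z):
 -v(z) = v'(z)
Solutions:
 v(z) = C1*exp(-z)


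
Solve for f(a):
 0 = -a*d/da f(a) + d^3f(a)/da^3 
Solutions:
 f(a) = C1 + Integral(C2*airyai(a) + C3*airybi(a), a)


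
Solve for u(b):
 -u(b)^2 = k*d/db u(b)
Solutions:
 u(b) = k/(C1*k + b)


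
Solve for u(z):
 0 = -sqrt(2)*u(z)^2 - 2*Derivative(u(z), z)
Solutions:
 u(z) = 2/(C1 + sqrt(2)*z)


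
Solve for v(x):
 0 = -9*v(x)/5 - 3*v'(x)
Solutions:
 v(x) = C1*exp(-3*x/5)


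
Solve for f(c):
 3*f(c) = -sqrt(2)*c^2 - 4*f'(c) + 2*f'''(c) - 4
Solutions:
 f(c) = C1*exp(-6^(1/3)*c*(4*6^(1/3)/(sqrt(345) + 27)^(1/3) + (sqrt(345) + 27)^(1/3))/12)*sin(2^(1/3)*3^(1/6)*c*(-3^(2/3)*(sqrt(345) + 27)^(1/3)/12 + 2^(1/3)/(sqrt(345) + 27)^(1/3))) + C2*exp(-6^(1/3)*c*(4*6^(1/3)/(sqrt(345) + 27)^(1/3) + (sqrt(345) + 27)^(1/3))/12)*cos(2^(1/3)*3^(1/6)*c*(-3^(2/3)*(sqrt(345) + 27)^(1/3)/12 + 2^(1/3)/(sqrt(345) + 27)^(1/3))) + C3*exp(6^(1/3)*c*(4*6^(1/3)/(sqrt(345) + 27)^(1/3) + (sqrt(345) + 27)^(1/3))/6) - sqrt(2)*c^2/3 + 8*sqrt(2)*c/9 - 32*sqrt(2)/27 - 4/3


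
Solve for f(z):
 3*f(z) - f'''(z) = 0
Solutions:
 f(z) = C3*exp(3^(1/3)*z) + (C1*sin(3^(5/6)*z/2) + C2*cos(3^(5/6)*z/2))*exp(-3^(1/3)*z/2)


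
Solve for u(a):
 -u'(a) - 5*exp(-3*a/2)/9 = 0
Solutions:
 u(a) = C1 + 10*exp(-3*a/2)/27


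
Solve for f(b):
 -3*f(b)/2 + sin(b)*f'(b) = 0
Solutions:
 f(b) = C1*(cos(b) - 1)^(3/4)/(cos(b) + 1)^(3/4)


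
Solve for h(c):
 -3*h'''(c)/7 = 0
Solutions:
 h(c) = C1 + C2*c + C3*c^2


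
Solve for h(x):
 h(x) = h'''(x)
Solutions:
 h(x) = C3*exp(x) + (C1*sin(sqrt(3)*x/2) + C2*cos(sqrt(3)*x/2))*exp(-x/2)


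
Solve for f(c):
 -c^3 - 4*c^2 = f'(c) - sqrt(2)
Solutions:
 f(c) = C1 - c^4/4 - 4*c^3/3 + sqrt(2)*c


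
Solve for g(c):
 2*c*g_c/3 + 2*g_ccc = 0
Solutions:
 g(c) = C1 + Integral(C2*airyai(-3^(2/3)*c/3) + C3*airybi(-3^(2/3)*c/3), c)


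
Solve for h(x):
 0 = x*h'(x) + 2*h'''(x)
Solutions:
 h(x) = C1 + Integral(C2*airyai(-2^(2/3)*x/2) + C3*airybi(-2^(2/3)*x/2), x)


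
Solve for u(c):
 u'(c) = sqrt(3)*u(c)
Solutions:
 u(c) = C1*exp(sqrt(3)*c)


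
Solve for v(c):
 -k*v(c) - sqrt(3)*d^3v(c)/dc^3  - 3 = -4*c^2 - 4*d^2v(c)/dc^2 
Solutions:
 v(c) = C1*exp(c*(2^(2/3)*sqrt(3)*(81*k + sqrt((81*k - 128)^2 - 16384) - 128)^(1/3) - 3*2^(2/3)*I*(81*k + sqrt((81*k - 128)^2 - 16384) - 128)^(1/3) + 16*sqrt(3) - 384*2^(1/3)/((-sqrt(3) + 3*I)*(81*k + sqrt((81*k - 128)^2 - 16384) - 128)^(1/3)))/36) + C2*exp(c*(2^(2/3)*sqrt(3)*(81*k + sqrt((81*k - 128)^2 - 16384) - 128)^(1/3) + 3*2^(2/3)*I*(81*k + sqrt((81*k - 128)^2 - 16384) - 128)^(1/3) + 16*sqrt(3) + 384*2^(1/3)/((sqrt(3) + 3*I)*(81*k + sqrt((81*k - 128)^2 - 16384) - 128)^(1/3)))/36) + C3*exp(sqrt(3)*c*(-2^(2/3)*(81*k + sqrt((81*k - 128)^2 - 16384) - 128)^(1/3) + 8 - 32*2^(1/3)/(81*k + sqrt((81*k - 128)^2 - 16384) - 128)^(1/3))/18) + 4*c^2/k - 3/k + 32/k^2


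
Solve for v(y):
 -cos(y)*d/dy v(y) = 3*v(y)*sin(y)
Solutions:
 v(y) = C1*cos(y)^3


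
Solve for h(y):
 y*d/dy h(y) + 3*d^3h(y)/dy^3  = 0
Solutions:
 h(y) = C1 + Integral(C2*airyai(-3^(2/3)*y/3) + C3*airybi(-3^(2/3)*y/3), y)


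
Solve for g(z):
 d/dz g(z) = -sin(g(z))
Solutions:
 g(z) = -acos((-C1 - exp(2*z))/(C1 - exp(2*z))) + 2*pi
 g(z) = acos((-C1 - exp(2*z))/(C1 - exp(2*z)))


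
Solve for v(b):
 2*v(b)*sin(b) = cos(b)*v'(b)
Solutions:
 v(b) = C1/cos(b)^2


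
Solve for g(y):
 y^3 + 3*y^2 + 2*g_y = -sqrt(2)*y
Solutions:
 g(y) = C1 - y^4/8 - y^3/2 - sqrt(2)*y^2/4


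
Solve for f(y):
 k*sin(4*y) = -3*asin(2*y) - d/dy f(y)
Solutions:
 f(y) = C1 + k*cos(4*y)/4 - 3*y*asin(2*y) - 3*sqrt(1 - 4*y^2)/2


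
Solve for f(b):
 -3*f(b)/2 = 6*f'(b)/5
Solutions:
 f(b) = C1*exp(-5*b/4)


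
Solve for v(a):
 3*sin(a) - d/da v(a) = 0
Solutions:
 v(a) = C1 - 3*cos(a)


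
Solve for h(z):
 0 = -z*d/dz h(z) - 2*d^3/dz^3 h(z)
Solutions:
 h(z) = C1 + Integral(C2*airyai(-2^(2/3)*z/2) + C3*airybi(-2^(2/3)*z/2), z)


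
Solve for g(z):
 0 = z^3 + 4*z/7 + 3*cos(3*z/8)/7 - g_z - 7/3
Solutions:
 g(z) = C1 + z^4/4 + 2*z^2/7 - 7*z/3 + 8*sin(3*z/8)/7


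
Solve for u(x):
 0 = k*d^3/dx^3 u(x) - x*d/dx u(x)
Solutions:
 u(x) = C1 + Integral(C2*airyai(x*(1/k)^(1/3)) + C3*airybi(x*(1/k)^(1/3)), x)


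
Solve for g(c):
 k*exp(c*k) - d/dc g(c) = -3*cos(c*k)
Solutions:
 g(c) = C1 + exp(c*k) + 3*sin(c*k)/k


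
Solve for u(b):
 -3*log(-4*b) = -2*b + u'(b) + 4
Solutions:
 u(b) = C1 + b^2 - 3*b*log(-b) + b*(-6*log(2) - 1)


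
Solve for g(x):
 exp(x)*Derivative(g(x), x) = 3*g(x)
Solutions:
 g(x) = C1*exp(-3*exp(-x))


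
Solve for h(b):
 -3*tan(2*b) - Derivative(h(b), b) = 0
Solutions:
 h(b) = C1 + 3*log(cos(2*b))/2


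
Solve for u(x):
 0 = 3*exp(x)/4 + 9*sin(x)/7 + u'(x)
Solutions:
 u(x) = C1 - 3*exp(x)/4 + 9*cos(x)/7


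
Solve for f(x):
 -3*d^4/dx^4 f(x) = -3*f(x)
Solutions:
 f(x) = C1*exp(-x) + C2*exp(x) + C3*sin(x) + C4*cos(x)


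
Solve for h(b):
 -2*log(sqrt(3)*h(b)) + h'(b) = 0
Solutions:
 -Integral(1/(2*log(_y) + log(3)), (_y, h(b))) = C1 - b


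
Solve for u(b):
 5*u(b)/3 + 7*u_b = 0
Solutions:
 u(b) = C1*exp(-5*b/21)


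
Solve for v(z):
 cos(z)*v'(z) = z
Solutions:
 v(z) = C1 + Integral(z/cos(z), z)


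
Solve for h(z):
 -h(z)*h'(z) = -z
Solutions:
 h(z) = -sqrt(C1 + z^2)
 h(z) = sqrt(C1 + z^2)


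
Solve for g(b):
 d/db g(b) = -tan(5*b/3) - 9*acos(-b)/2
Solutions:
 g(b) = C1 - 9*b*acos(-b)/2 - 9*sqrt(1 - b^2)/2 + 3*log(cos(5*b/3))/5


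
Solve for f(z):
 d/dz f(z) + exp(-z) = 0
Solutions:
 f(z) = C1 + exp(-z)


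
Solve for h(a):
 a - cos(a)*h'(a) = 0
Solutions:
 h(a) = C1 + Integral(a/cos(a), a)


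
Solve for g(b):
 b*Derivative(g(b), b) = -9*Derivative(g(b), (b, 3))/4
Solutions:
 g(b) = C1 + Integral(C2*airyai(-2^(2/3)*3^(1/3)*b/3) + C3*airybi(-2^(2/3)*3^(1/3)*b/3), b)


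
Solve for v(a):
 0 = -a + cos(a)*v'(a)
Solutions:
 v(a) = C1 + Integral(a/cos(a), a)


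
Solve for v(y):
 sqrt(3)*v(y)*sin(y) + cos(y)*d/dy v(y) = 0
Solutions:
 v(y) = C1*cos(y)^(sqrt(3))


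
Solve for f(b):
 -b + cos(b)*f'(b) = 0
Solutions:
 f(b) = C1 + Integral(b/cos(b), b)


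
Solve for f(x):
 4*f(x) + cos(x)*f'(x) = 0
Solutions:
 f(x) = C1*(sin(x)^2 - 2*sin(x) + 1)/(sin(x)^2 + 2*sin(x) + 1)


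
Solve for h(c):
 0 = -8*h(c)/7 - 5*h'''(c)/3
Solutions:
 h(c) = C3*exp(-2*3^(1/3)*35^(2/3)*c/35) + (C1*sin(3^(5/6)*35^(2/3)*c/35) + C2*cos(3^(5/6)*35^(2/3)*c/35))*exp(3^(1/3)*35^(2/3)*c/35)


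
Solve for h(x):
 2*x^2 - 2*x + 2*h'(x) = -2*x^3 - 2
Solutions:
 h(x) = C1 - x^4/4 - x^3/3 + x^2/2 - x


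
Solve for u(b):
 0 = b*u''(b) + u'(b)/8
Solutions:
 u(b) = C1 + C2*b^(7/8)


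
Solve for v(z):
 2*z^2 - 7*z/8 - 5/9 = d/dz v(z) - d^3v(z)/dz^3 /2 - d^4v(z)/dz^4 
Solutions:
 v(z) = C1 + C2*exp(-z*((6*sqrt(318) + 107)^(-1/3) + 2 + (6*sqrt(318) + 107)^(1/3))/12)*sin(sqrt(3)*z*(-(6*sqrt(318) + 107)^(1/3) + (6*sqrt(318) + 107)^(-1/3))/12) + C3*exp(-z*((6*sqrt(318) + 107)^(-1/3) + 2 + (6*sqrt(318) + 107)^(1/3))/12)*cos(sqrt(3)*z*(-(6*sqrt(318) + 107)^(1/3) + (6*sqrt(318) + 107)^(-1/3))/12) + C4*exp(z*(-1 + (6*sqrt(318) + 107)^(-1/3) + (6*sqrt(318) + 107)^(1/3))/6) + 2*z^3/3 - 7*z^2/16 + 13*z/9


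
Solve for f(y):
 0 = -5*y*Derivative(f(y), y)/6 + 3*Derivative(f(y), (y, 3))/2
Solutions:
 f(y) = C1 + Integral(C2*airyai(15^(1/3)*y/3) + C3*airybi(15^(1/3)*y/3), y)


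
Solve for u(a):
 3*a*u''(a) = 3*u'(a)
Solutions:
 u(a) = C1 + C2*a^2


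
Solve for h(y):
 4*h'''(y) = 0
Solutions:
 h(y) = C1 + C2*y + C3*y^2


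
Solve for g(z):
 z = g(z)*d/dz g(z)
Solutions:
 g(z) = -sqrt(C1 + z^2)
 g(z) = sqrt(C1 + z^2)


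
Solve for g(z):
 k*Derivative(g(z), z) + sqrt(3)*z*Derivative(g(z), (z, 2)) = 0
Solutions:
 g(z) = C1 + z^(-sqrt(3)*re(k)/3 + 1)*(C2*sin(sqrt(3)*log(z)*Abs(im(k))/3) + C3*cos(sqrt(3)*log(z)*im(k)/3))


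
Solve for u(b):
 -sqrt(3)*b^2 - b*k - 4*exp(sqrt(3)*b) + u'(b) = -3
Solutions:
 u(b) = C1 + sqrt(3)*b^3/3 + b^2*k/2 - 3*b + 4*sqrt(3)*exp(sqrt(3)*b)/3


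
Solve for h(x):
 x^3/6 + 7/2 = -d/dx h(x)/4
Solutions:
 h(x) = C1 - x^4/6 - 14*x


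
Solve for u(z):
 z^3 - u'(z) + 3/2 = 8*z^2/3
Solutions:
 u(z) = C1 + z^4/4 - 8*z^3/9 + 3*z/2


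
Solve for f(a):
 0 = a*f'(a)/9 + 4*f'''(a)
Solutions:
 f(a) = C1 + Integral(C2*airyai(-6^(1/3)*a/6) + C3*airybi(-6^(1/3)*a/6), a)


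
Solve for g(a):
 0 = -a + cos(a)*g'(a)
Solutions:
 g(a) = C1 + Integral(a/cos(a), a)


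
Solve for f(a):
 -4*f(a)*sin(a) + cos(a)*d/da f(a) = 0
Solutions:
 f(a) = C1/cos(a)^4


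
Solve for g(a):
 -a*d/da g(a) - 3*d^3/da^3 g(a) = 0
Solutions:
 g(a) = C1 + Integral(C2*airyai(-3^(2/3)*a/3) + C3*airybi(-3^(2/3)*a/3), a)


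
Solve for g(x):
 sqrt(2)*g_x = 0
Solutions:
 g(x) = C1


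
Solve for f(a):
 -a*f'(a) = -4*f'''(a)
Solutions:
 f(a) = C1 + Integral(C2*airyai(2^(1/3)*a/2) + C3*airybi(2^(1/3)*a/2), a)


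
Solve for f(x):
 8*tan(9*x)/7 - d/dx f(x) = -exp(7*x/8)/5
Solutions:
 f(x) = C1 + 8*exp(7*x/8)/35 - 8*log(cos(9*x))/63


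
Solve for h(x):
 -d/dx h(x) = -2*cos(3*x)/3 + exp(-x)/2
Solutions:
 h(x) = C1 + 2*sin(3*x)/9 + exp(-x)/2


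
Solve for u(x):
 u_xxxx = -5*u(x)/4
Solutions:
 u(x) = (C1*sin(5^(1/4)*x/2) + C2*cos(5^(1/4)*x/2))*exp(-5^(1/4)*x/2) + (C3*sin(5^(1/4)*x/2) + C4*cos(5^(1/4)*x/2))*exp(5^(1/4)*x/2)


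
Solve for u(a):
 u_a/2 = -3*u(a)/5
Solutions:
 u(a) = C1*exp(-6*a/5)


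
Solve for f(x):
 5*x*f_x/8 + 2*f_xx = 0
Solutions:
 f(x) = C1 + C2*erf(sqrt(10)*x/8)


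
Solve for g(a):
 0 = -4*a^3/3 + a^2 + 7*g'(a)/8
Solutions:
 g(a) = C1 + 8*a^4/21 - 8*a^3/21


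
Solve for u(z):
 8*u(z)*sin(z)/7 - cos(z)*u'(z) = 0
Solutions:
 u(z) = C1/cos(z)^(8/7)


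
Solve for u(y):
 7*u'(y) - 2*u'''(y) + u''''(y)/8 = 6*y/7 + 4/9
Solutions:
 u(y) = C1 + C2*exp(2*y) + C3*exp(y*(7 - sqrt(77))) + C4*exp(y*(7 + sqrt(77))) + 3*y^2/49 + 4*y/63


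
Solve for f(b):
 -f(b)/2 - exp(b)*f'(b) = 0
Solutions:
 f(b) = C1*exp(exp(-b)/2)


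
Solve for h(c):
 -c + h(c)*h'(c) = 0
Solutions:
 h(c) = -sqrt(C1 + c^2)
 h(c) = sqrt(C1 + c^2)


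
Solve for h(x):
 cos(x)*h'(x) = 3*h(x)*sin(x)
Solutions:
 h(x) = C1/cos(x)^3


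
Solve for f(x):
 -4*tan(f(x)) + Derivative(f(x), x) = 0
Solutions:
 f(x) = pi - asin(C1*exp(4*x))
 f(x) = asin(C1*exp(4*x))


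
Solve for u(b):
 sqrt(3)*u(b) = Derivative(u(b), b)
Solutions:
 u(b) = C1*exp(sqrt(3)*b)


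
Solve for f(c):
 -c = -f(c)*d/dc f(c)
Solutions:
 f(c) = -sqrt(C1 + c^2)
 f(c) = sqrt(C1 + c^2)


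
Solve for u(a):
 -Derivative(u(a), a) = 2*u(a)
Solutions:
 u(a) = C1*exp(-2*a)


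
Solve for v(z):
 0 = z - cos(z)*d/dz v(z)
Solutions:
 v(z) = C1 + Integral(z/cos(z), z)


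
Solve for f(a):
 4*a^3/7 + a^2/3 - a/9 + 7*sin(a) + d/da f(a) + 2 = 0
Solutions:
 f(a) = C1 - a^4/7 - a^3/9 + a^2/18 - 2*a + 7*cos(a)


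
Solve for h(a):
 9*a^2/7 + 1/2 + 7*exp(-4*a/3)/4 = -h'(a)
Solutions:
 h(a) = C1 - 3*a^3/7 - a/2 + 21*exp(-4*a/3)/16


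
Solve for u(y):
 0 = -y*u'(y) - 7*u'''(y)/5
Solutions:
 u(y) = C1 + Integral(C2*airyai(-5^(1/3)*7^(2/3)*y/7) + C3*airybi(-5^(1/3)*7^(2/3)*y/7), y)


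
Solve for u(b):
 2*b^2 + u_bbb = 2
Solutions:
 u(b) = C1 + C2*b + C3*b^2 - b^5/30 + b^3/3


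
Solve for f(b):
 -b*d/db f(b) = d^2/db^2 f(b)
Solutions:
 f(b) = C1 + C2*erf(sqrt(2)*b/2)


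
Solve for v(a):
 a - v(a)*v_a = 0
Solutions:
 v(a) = -sqrt(C1 + a^2)
 v(a) = sqrt(C1 + a^2)


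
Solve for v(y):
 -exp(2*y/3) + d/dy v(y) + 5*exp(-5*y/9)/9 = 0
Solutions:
 v(y) = C1 + 3*exp(2*y/3)/2 + exp(-5*y/9)


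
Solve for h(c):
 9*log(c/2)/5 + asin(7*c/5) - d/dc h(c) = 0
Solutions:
 h(c) = C1 + 9*c*log(c)/5 + c*asin(7*c/5) - 9*c/5 - 9*c*log(2)/5 + sqrt(25 - 49*c^2)/7


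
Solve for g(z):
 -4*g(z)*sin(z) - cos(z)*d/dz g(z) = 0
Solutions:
 g(z) = C1*cos(z)^4


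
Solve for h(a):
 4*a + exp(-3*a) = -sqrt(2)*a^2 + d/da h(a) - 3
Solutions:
 h(a) = C1 + sqrt(2)*a^3/3 + 2*a^2 + 3*a - exp(-3*a)/3


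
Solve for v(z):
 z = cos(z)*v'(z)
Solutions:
 v(z) = C1 + Integral(z/cos(z), z)


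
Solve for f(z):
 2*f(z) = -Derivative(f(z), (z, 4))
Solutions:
 f(z) = (C1*sin(2^(3/4)*z/2) + C2*cos(2^(3/4)*z/2))*exp(-2^(3/4)*z/2) + (C3*sin(2^(3/4)*z/2) + C4*cos(2^(3/4)*z/2))*exp(2^(3/4)*z/2)


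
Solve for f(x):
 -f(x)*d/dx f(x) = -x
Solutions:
 f(x) = -sqrt(C1 + x^2)
 f(x) = sqrt(C1 + x^2)


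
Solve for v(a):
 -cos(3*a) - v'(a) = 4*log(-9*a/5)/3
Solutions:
 v(a) = C1 - 4*a*log(-a)/3 - 3*a*log(3) + a*log(15)/3 + 4*a/3 + a*log(5) - sin(3*a)/3


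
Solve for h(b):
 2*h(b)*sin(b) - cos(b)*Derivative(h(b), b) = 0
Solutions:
 h(b) = C1/cos(b)^2


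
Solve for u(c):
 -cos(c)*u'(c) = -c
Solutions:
 u(c) = C1 + Integral(c/cos(c), c)


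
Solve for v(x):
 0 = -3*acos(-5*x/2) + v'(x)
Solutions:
 v(x) = C1 + 3*x*acos(-5*x/2) + 3*sqrt(4 - 25*x^2)/5


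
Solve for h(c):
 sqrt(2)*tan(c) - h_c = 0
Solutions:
 h(c) = C1 - sqrt(2)*log(cos(c))


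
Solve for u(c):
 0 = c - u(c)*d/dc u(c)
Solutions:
 u(c) = -sqrt(C1 + c^2)
 u(c) = sqrt(C1 + c^2)


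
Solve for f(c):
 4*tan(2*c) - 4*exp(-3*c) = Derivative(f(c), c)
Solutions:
 f(c) = C1 + log(tan(2*c)^2 + 1) + 4*exp(-3*c)/3


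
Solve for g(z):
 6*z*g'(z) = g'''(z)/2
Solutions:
 g(z) = C1 + Integral(C2*airyai(12^(1/3)*z) + C3*airybi(12^(1/3)*z), z)


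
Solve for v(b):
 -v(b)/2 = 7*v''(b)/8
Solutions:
 v(b) = C1*sin(2*sqrt(7)*b/7) + C2*cos(2*sqrt(7)*b/7)


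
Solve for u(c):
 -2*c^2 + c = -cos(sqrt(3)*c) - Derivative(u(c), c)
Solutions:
 u(c) = C1 + 2*c^3/3 - c^2/2 - sqrt(3)*sin(sqrt(3)*c)/3


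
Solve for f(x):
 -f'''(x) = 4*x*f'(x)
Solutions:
 f(x) = C1 + Integral(C2*airyai(-2^(2/3)*x) + C3*airybi(-2^(2/3)*x), x)


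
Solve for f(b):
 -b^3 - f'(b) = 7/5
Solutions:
 f(b) = C1 - b^4/4 - 7*b/5


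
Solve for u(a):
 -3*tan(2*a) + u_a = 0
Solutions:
 u(a) = C1 - 3*log(cos(2*a))/2


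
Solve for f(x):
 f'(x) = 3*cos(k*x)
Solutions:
 f(x) = C1 + 3*sin(k*x)/k


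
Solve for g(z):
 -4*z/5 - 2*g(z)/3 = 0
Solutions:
 g(z) = -6*z/5


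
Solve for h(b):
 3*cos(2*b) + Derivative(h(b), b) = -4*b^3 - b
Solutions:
 h(b) = C1 - b^4 - b^2/2 - 3*sin(2*b)/2


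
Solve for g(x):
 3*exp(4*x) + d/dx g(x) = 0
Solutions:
 g(x) = C1 - 3*exp(4*x)/4


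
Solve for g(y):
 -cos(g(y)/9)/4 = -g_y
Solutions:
 -y/4 - 9*log(sin(g(y)/9) - 1)/2 + 9*log(sin(g(y)/9) + 1)/2 = C1


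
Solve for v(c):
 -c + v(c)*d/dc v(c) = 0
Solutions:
 v(c) = -sqrt(C1 + c^2)
 v(c) = sqrt(C1 + c^2)


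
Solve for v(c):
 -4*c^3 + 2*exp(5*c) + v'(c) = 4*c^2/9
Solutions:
 v(c) = C1 + c^4 + 4*c^3/27 - 2*exp(5*c)/5


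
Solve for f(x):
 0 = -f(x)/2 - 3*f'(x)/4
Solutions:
 f(x) = C1*exp(-2*x/3)


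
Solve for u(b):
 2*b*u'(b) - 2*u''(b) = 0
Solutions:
 u(b) = C1 + C2*erfi(sqrt(2)*b/2)


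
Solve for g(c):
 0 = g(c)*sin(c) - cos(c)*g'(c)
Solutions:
 g(c) = C1/cos(c)


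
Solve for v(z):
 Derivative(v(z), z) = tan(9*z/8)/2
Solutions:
 v(z) = C1 - 4*log(cos(9*z/8))/9


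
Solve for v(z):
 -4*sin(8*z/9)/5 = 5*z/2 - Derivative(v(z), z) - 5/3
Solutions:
 v(z) = C1 + 5*z^2/4 - 5*z/3 - 9*cos(8*z/9)/10
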